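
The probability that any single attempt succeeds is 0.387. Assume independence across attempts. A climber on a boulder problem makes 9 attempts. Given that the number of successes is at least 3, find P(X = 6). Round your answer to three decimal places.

X ~ Binomial(9, 0.387). Want P(X=6 | X≥3) = P(X=6) / P(X≥3).
P(X=6) = C(9,6)·0.387^6·0.613^3 = 0.06500
P(X≥3) = 1 − 0.01222 − 0.06944 − 0.17537 = 0.74297
Ratio = 0.06500 / 0.74297 = 0.08749

0.087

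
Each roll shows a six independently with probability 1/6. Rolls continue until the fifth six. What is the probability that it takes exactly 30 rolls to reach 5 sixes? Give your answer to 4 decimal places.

0.0320

Y = trial on which the fifth success occurs; negative binomial, r=5, p=0.166667.
P(Y=30) = C(29,4) · p^5 · (1−p)^25
= 23751 · 0.0001286 · 0.010483 = 0.032018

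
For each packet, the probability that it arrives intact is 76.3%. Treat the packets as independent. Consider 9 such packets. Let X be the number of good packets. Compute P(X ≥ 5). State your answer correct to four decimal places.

0.9605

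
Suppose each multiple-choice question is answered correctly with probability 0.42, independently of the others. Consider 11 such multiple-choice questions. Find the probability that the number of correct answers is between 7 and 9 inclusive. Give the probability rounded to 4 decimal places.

X ~ Binomial(11, 0.42); P(7 ≤ X ≤ 9) = Σ C(11,k) p^k (1−p)^(11−k) over k:
  k=7: C(11,7)·0.42^7·0.58^4 = 0.086094
  k=8: C(11,8)·0.42^8·0.58^3 = 0.031172
  k=9: C(11,9)·0.42^9·0.58^2 = 0.007524
Total = 0.124790

0.1248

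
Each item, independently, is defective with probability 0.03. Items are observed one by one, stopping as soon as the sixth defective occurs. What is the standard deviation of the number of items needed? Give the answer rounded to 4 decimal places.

80.4156

Y = total items until the sixth success; negative binomial with r=6, p=0.03.
SD(Y) = √[r(1−p)/p²] = √(6466.666667) = 80.415587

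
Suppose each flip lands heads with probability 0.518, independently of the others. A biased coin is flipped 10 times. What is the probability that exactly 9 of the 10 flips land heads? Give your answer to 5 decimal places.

0.01294

X ~ Binomial(n=10, p=0.518).
P(X=9) = C(10,9) · p^9 · (1−p)^1
= 10 · 0.0026851 · 0.482 = 0.0129424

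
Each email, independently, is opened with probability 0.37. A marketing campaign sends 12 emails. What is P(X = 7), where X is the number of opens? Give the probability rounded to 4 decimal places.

0.0746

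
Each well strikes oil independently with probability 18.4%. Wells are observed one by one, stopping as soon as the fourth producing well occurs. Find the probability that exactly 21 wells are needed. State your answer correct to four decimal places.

0.0412

Y = trial on which the fourth success occurs; negative binomial, r=4, p=0.184.
P(Y=21) = C(20,3) · p^4 · (1−p)^17
= 1140 · 0.0011462 · 0.031531 = 0.041201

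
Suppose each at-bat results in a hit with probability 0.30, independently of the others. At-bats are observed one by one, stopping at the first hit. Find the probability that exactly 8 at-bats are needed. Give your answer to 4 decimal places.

Geometric (trials to first success), p = 0.30.
P(Y = 8) = (1−p)^7 · p = 0.082354 · 0.30 = 0.024706

0.0247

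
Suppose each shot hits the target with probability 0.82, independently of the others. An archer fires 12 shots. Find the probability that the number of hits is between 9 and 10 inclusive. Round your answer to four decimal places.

X ~ Binomial(12, 0.82); P(9 ≤ X ≤ 10) = Σ C(12,k) p^k (1−p)^(12−k) over k:
  k=9: C(12,9)·0.82^9·0.18^3 = 0.215063
  k=10: C(12,10)·0.82^10·0.18^2 = 0.293919
Total = 0.508981

0.5090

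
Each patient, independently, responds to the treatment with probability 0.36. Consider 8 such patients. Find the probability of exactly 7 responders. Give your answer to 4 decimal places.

0.0040

X ~ Binomial(n=8, p=0.36).
P(X=7) = C(8,7) · p^7 · (1−p)^1
= 8 · 0.00078364 · 0.64 = 0.004012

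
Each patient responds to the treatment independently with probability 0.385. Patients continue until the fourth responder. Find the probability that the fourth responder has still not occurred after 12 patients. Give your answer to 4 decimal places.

0.2586

Needing more than 12 patients ⇔ fewer than 4 successes in the first 12. With X ~ Binomial(12, 0.385), P(Y > 12) = P(X ≤ 3).
  k=0: C(12,0)·0.385^0·0.615^12 = 0.002928
  k=1: C(12,1)·0.385^1·0.615^11 = 0.021992
  k=2: C(12,2)·0.385^2·0.615^10 = 0.075721
  k=3: C(12,3)·0.385^3·0.615^9 = 0.158009
P(X ≤ 3) = 0.258649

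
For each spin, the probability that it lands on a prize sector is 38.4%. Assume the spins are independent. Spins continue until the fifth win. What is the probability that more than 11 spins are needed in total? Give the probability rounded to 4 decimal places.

0.5768

Needing more than 11 spins ⇔ fewer than 5 successes in the first 11. With X ~ Binomial(11, 0.384), P(Y > 11) = P(X ≤ 4).
  k=0: C(11,0)·0.384^0·0.616^11 = 0.004846
  k=1: C(11,1)·0.384^1·0.616^10 = 0.033230
  k=2: C(11,2)·0.384^2·0.616^9 = 0.103574
  k=3: C(11,3)·0.384^3·0.616^8 = 0.193697
  k=4: C(11,4)·0.384^4·0.616^7 = 0.241493
P(X ≤ 4) = 0.576840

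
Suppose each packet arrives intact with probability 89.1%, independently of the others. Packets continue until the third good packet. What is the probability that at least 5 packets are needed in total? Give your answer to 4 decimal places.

Needing more than 4 packets ⇔ fewer than 3 successes in the first 4. With X ~ Binomial(4, 0.891), P(Y > 4) = P(X ≤ 2).
  k=0: C(4,0)·0.891^0·0.109^4 = 0.000141
  k=1: C(4,1)·0.891^1·0.109^3 = 0.004615
  k=2: C(4,2)·0.891^2·0.109^2 = 0.056593
P(X ≤ 2) = 0.061349

0.0613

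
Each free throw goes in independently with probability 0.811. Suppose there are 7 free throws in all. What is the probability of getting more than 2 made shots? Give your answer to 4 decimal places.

0.9964

X ~ Binomial(7, 0.811); P(X ≥ 3) = Σ C(7,k) p^k (1−p)^(7−k) over k:
  k=3: C(7,3)·0.811^3·0.189^4 = 0.023822
  k=4: C(7,4)·0.811^4·0.189^3 = 0.102220
  k=5: C(7,5)·0.811^5·0.189^2 = 0.263177
  k=6: C(7,6)·0.811^6·0.189^1 = 0.376431
  k=7: C(7,7)·0.811^7·0.189^0 = 0.230752
Total = 0.996402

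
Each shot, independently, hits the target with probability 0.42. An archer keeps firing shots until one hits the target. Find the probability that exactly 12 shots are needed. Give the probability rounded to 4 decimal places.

0.0010

Geometric (trials to first success), p = 0.42.
P(Y = 12) = (1−p)^11 · p = 0.0024987 · 0.42 = 0.001049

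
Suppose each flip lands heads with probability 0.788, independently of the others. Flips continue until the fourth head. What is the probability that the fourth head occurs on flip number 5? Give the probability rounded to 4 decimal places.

Y = trial on which the fourth success occurs; negative binomial, r=4, p=0.788.
P(Y=5) = C(4,3) · p^4 · (1−p)^1
= 4 · 0.38557 · 0.212 = 0.326965

0.3270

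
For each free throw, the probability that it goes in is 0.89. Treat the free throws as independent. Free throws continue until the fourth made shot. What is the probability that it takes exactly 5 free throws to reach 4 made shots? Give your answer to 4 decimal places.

Y = trial on which the fourth success occurs; negative binomial, r=4, p=0.89.
P(Y=5) = C(4,3) · p^4 · (1−p)^1
= 4 · 0.62742 · 0.11 = 0.276066

0.2761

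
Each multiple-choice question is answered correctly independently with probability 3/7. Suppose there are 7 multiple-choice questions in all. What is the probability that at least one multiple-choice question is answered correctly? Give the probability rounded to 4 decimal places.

0.9801

P(at least one) = 1 − P(none) = 1 − (1 − 0.428571)^7
= 1 − 0.019895 = 0.980105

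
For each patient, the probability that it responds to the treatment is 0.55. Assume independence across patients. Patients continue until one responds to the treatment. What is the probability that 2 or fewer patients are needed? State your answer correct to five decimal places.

Y = number of patients to the first success; geometric, p = 0.55.
P(Y ≤ 2) = 1 − (1−p)^2 = 1 − 0.2025000 = 0.7975000

0.79750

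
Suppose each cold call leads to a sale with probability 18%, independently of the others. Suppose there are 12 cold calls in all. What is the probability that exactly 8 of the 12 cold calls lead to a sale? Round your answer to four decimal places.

0.0002

X ~ Binomial(n=12, p=0.18).
P(X=8) = C(12,8) · p^8 · (1−p)^4
= 495 · 1.102e-06 · 0.45212 = 0.000247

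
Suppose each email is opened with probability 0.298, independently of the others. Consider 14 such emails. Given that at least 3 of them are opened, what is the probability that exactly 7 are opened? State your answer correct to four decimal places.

X ~ Binomial(14, 0.298). Want P(X=7 | X≥3) = P(X=7) / P(X≥3).
P(X=7) = C(14,7)·0.298^7·0.702^7 = 0.060176
P(X≥3) = 1 − 0.007059 − 0.041949 − 0.115750 = 0.835242
Ratio = 0.060176 / 0.835242 = 0.072046

0.0720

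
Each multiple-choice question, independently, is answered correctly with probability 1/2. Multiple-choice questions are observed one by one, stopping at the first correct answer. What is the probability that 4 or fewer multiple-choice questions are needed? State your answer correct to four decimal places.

Y = number of multiple-choice questions to the first success; geometric, p = 0.50.
P(Y ≤ 4) = 1 − (1−p)^4 = 1 − 0.062500 = 0.937500

0.9375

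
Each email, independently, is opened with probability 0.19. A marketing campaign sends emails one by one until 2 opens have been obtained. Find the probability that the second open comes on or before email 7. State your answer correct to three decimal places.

Finishing within 7 emails ⇔ at least 2 successes in the first 7. With X ~ Binomial(7, 0.19), P(Y ≤ 7) = 1 − P(X ≤ 1).
  k=0: C(7,0)·0.19^0·0.81^7 = 0.22877
  k=1: C(7,1)·0.19^1·0.81^6 = 0.37563
1 − 0.60440 = 0.39560

0.396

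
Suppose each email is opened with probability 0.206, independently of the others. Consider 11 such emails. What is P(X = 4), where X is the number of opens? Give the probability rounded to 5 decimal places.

X ~ Binomial(n=11, p=0.206).
P(X=4) = C(11,4) · p^4 · (1−p)^7
= 330 · 0.0018008 · 0.19895 = 0.1182296

0.11823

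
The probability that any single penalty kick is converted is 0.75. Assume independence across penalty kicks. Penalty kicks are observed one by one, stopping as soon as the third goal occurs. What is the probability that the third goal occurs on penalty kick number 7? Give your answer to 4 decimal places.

0.0247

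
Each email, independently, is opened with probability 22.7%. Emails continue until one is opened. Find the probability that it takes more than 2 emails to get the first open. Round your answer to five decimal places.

0.59753

Y = number of emails to the first success; geometric, p = 0.227.
P(Y > 2) = P(first 2 all fail) = (1−p)^2 = 0.5975290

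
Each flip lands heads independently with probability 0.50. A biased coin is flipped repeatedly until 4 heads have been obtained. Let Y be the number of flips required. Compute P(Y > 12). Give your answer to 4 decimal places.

Needing more than 12 flips ⇔ fewer than 4 successes in the first 12. With X ~ Binomial(12, 0.50), P(Y > 12) = P(X ≤ 3).
  k=0: C(12,0)·0.50^0·0.50^12 = 0.000244
  k=1: C(12,1)·0.50^1·0.50^11 = 0.002930
  k=2: C(12,2)·0.50^2·0.50^10 = 0.016113
  k=3: C(12,3)·0.50^3·0.50^9 = 0.053711
P(X ≤ 3) = 0.072998

0.0730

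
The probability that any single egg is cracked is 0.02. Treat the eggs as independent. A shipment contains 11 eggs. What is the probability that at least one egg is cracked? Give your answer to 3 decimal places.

P(at least one) = 1 − P(none) = 1 − (1 − 0.02)^11
= 1 − 0.80073 = 0.19927

0.199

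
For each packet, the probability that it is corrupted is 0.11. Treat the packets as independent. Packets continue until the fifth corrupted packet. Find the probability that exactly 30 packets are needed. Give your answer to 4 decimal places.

Y = trial on which the fifth success occurs; negative binomial, r=5, p=0.11.
P(Y=30) = C(29,4) · p^5 · (1−p)^25
= 23751 · 1.6105e-05 · 0.054294 = 0.020768

0.0208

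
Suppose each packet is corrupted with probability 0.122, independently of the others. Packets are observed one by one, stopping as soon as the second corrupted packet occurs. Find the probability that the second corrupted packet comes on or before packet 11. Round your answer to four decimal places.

0.3956

Finishing within 11 packets ⇔ at least 2 successes in the first 11. With X ~ Binomial(11, 0.122), P(Y ≤ 11) = 1 − P(X ≤ 1).
  k=0: C(11,0)·0.122^0·0.878^11 = 0.239023
  k=1: C(11,1)·0.122^1·0.878^10 = 0.365340
1 − 0.604363 = 0.395637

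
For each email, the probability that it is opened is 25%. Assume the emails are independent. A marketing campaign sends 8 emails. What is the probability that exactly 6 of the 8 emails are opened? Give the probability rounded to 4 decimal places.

0.0038

X ~ Binomial(n=8, p=0.25).
P(X=6) = C(8,6) · p^6 · (1−p)^2
= 28 · 0.00024414 · 0.5625 = 0.003845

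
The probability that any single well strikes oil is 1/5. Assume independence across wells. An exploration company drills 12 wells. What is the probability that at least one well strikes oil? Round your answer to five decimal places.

P(at least one) = 1 − P(none) = 1 − (1 − 0.20)^12
= 1 − 0.0687195 = 0.9312805

0.93128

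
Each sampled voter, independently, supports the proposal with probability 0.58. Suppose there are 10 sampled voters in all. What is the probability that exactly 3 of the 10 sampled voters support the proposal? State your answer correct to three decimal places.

X ~ Binomial(n=10, p=0.58).
P(X=3) = C(10,3) · p^3 · (1−p)^7
= 120 · 0.19511 · 0.0023054 = 0.05398

0.054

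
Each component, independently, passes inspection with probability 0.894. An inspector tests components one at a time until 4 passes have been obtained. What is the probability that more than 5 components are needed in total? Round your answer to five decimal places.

0.09038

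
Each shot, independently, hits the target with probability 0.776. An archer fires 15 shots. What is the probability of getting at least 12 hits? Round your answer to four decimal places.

0.5575

X ~ Binomial(15, 0.776); P(X ≥ 12) = Σ C(15,k) p^k (1−p)^(15−k) over k:
  k=12: C(15,12)·0.776^12·0.224^3 = 0.243835
  k=13: C(15,13)·0.776^13·0.224^2 = 0.194934
  k=14: C(15,14)·0.776^14·0.224^1 = 0.096472
  k=15: C(15,15)·0.776^15·0.224^0 = 0.022281
Total = 0.557522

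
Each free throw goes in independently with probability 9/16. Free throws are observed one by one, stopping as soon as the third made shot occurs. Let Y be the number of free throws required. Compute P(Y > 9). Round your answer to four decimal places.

Needing more than 9 free throws ⇔ fewer than 3 successes in the first 9. With X ~ Binomial(9, 0.5625), P(Y > 9) = P(X ≤ 2).
  k=0: C(9,0)·0.5625^0·0.4375^9 = 0.000587
  k=1: C(9,1)·0.5625^1·0.4375^8 = 0.006795
  k=2: C(9,2)·0.5625^2·0.4375^7 = 0.034946
P(X ≤ 2) = 0.042328

0.0423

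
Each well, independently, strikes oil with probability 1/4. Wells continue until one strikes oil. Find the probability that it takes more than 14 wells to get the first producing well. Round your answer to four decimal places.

0.0178

Y = number of wells to the first success; geometric, p = 0.25.
P(Y > 14) = P(first 14 all fail) = (1−p)^14 = 0.017818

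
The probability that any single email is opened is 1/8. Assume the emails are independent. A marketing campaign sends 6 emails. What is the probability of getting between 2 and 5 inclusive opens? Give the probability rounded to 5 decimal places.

0.16652

X ~ Binomial(6, 0.125); P(2 ≤ X ≤ 5) = Σ C(6,k) p^k (1−p)^(6−k) over k:
  k=2: C(6,2)·0.125^2·0.875^4 = 0.1373863
  k=3: C(6,3)·0.125^3·0.875^3 = 0.0261688
  k=4: C(6,4)·0.125^4·0.875^2 = 0.0028038
  k=5: C(6,5)·0.125^5·0.875^1 = 0.0001602
Total = 0.1665192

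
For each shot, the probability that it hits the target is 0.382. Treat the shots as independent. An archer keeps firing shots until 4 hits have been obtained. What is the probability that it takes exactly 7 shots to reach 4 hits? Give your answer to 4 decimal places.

Y = trial on which the fourth success occurs; negative binomial, r=4, p=0.382.
P(Y=7) = C(6,3) · p^4 · (1−p)^3
= 20 · 0.021294 · 0.23603 = 0.100519

0.1005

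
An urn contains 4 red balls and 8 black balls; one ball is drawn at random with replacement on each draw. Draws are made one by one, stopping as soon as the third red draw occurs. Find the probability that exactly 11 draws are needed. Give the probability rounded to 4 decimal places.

Y = trial on which the third success occurs; negative binomial, r=3, p=0.333333.
P(Y=11) = C(10,2) · p^3 · (1−p)^8
= 45 · 0.037037 · 0.039018 = 0.065031

0.0650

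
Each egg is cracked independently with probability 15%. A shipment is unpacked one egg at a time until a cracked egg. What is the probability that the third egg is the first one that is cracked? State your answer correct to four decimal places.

Geometric (trials to first success), p = 0.15.
P(Y = 3) = (1−p)^2 · p = 0.7225 · 0.15 = 0.108375

0.1084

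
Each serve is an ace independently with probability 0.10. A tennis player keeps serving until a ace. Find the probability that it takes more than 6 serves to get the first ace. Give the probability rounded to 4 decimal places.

0.5314

Y = number of serves to the first success; geometric, p = 0.10.
P(Y > 6) = P(first 6 all fail) = (1−p)^6 = 0.531441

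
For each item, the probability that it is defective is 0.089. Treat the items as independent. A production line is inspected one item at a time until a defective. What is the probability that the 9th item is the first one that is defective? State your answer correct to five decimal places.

0.04222

Geometric (trials to first success), p = 0.089.
P(Y = 9) = (1−p)^8 · p = 0.4744 · 0.089 = 0.0422218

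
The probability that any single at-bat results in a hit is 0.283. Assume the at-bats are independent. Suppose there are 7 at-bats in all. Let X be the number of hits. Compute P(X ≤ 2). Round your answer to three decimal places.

X ~ Binomial(7, 0.283); P(X ≤ 2) = Σ C(7,k) p^k (1−p)^(7−k) over k:
  k=0: C(7,0)·0.283^0·0.717^7 = 0.09742
  k=1: C(7,1)·0.283^1·0.717^6 = 0.26915
  k=2: C(7,2)·0.283^2·0.717^5 = 0.31870
Total = 0.68527

0.685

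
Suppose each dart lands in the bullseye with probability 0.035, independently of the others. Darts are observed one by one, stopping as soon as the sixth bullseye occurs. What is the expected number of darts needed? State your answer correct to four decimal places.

171.4286

Y = total darts until the sixth success; negative binomial with r=6, p=0.035.
E[Y] = r / p = 6 / 0.035 = 171.428571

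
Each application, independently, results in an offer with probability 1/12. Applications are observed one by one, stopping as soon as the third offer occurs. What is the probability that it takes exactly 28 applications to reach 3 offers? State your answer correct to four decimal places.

Y = trial on which the third success occurs; negative binomial, r=3, p=0.083333.
P(Y=28) = C(27,2) · p^3 · (1−p)^25
= 351 · 0.0005787 · 0.11358 = 0.023070

0.0231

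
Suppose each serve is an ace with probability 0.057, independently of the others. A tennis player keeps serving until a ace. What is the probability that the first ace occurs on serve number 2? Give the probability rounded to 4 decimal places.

0.0538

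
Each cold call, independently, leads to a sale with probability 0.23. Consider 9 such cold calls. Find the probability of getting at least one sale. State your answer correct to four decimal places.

P(at least one) = 1 − P(none) = 1 − (1 − 0.23)^9
= 1 − 0.095152 = 0.904848

0.9048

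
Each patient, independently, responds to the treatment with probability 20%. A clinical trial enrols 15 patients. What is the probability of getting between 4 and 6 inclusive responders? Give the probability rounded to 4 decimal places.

X ~ Binomial(15, 0.20); P(4 ≤ X ≤ 6) = Σ C(15,k) p^k (1−p)^(15−k) over k:
  k=4: C(15,4)·0.20^4·0.80^11 = 0.187604
  k=5: C(15,5)·0.20^5·0.80^10 = 0.103182
  k=6: C(15,6)·0.20^6·0.80^9 = 0.042993
Total = 0.333779

0.3338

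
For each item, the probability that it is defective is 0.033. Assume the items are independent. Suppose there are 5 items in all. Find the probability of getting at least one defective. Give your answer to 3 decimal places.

0.154

P(at least one) = 1 − P(none) = 1 − (1 − 0.033)^5
= 1 − 0.84554 = 0.15446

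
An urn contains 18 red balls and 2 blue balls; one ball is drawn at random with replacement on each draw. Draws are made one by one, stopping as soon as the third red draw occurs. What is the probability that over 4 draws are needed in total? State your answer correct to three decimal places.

Needing more than 4 draws ⇔ fewer than 3 successes in the first 4. With X ~ Binomial(4, 0.90), P(Y > 4) = P(X ≤ 2).
  k=0: C(4,0)·0.90^0·0.10^4 = 0.00010
  k=1: C(4,1)·0.90^1·0.10^3 = 0.00360
  k=2: C(4,2)·0.90^2·0.10^2 = 0.04860
P(X ≤ 2) = 0.05230

0.052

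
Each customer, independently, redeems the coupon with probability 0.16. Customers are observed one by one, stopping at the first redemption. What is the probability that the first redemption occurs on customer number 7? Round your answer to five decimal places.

0.05621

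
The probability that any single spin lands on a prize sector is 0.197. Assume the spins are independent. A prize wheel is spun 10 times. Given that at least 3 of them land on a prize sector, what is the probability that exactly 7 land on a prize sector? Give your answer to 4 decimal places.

X ~ Binomial(10, 0.197). Want P(X=7 | X≥3) = P(X=7) / P(X≥3).
P(X=7) = C(10,7)·0.197^7·0.803^3 = 0.000715
P(X≥3) = 1 − 0.111469 − 0.273468 − 0.301904 = 0.313159
Ratio = 0.000715 / 0.313159 = 0.002285

0.0023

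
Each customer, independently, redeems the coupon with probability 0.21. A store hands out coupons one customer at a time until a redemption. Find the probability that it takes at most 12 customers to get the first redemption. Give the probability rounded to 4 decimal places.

Y = number of customers to the first success; geometric, p = 0.21.
P(Y ≤ 12) = 1 − (1−p)^12 = 1 − 0.059092 = 0.940908

0.9409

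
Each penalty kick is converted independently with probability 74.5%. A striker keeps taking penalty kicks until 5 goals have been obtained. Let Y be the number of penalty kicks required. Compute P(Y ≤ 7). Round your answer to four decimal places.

0.7460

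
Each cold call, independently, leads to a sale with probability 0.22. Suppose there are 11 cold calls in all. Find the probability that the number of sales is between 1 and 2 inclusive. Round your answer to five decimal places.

0.48621

X ~ Binomial(11, 0.22); P(1 ≤ X ≤ 2) = Σ C(11,k) p^k (1−p)^(11−k) over k:
  k=1: C(11,1)·0.22^1·0.78^10 = 0.2017258
  k=2: C(11,2)·0.22^2·0.78^9 = 0.2844851
Total = 0.4862108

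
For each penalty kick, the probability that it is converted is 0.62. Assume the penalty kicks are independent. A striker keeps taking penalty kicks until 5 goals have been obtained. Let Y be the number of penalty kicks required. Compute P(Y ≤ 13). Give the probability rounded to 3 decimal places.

Finishing within 13 penalty kicks ⇔ at least 5 successes in the first 13. With X ~ Binomial(13, 0.62), P(Y ≤ 13) = 1 − P(X ≤ 4).
  k=0: C(13,0)·0.62^0·0.38^13 = 0.00000
  k=1: C(13,1)·0.62^1·0.38^12 = 0.00007
  k=2: C(13,2)·0.62^2·0.38^11 = 0.00072
  k=3: C(13,3)·0.62^3·0.38^10 = 0.00428
  k=4: C(13,4)·0.62^4·0.38^9 = 0.01746
1 − 0.02253 = 0.97747

0.977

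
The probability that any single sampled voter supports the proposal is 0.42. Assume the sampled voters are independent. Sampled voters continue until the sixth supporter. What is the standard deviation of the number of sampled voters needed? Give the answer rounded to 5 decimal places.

Y = total sampled voters until the sixth success; negative binomial with r=6, p=0.42.
SD(Y) = √[r(1−p)/p²] = √(19.7278912) = 4.4416091

4.44161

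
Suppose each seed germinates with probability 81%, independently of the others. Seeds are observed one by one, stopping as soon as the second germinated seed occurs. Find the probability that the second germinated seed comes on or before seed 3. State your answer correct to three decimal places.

0.905

Finishing within 3 seeds ⇔ at least 2 successes in the first 3. With X ~ Binomial(3, 0.81), P(Y ≤ 3) = 1 − P(X ≤ 1).
  k=0: C(3,0)·0.81^0·0.19^3 = 0.00686
  k=1: C(3,1)·0.81^1·0.19^2 = 0.08772
1 − 0.09458 = 0.90542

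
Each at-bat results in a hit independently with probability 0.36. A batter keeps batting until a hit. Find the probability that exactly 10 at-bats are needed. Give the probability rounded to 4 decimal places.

0.0065

Geometric (trials to first success), p = 0.36.
P(Y = 10) = (1−p)^9 · p = 0.018014 · 0.36 = 0.006485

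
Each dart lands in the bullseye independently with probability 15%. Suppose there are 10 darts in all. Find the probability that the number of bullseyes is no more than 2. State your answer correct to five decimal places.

0.82020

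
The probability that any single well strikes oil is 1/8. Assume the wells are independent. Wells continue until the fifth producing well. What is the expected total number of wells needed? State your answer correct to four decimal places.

Y = total wells until the fifth success; negative binomial with r=5, p=0.125.
E[Y] = r / p = 5 / 0.125 = 40.000000

40.0000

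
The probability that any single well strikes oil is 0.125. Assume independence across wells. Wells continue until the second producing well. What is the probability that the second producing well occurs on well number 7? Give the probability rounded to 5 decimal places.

0.04809

Y = trial on which the second success occurs; negative binomial, r=2, p=0.125.
P(Y=7) = C(6,1) · p^2 · (1−p)^5
= 6 · 0.015625 · 0.51291 = 0.0480852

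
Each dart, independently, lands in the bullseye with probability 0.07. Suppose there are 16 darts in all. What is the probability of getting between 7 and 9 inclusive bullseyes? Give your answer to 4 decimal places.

X ~ Binomial(16, 0.07); P(7 ≤ X ≤ 9) = Σ C(16,k) p^k (1−p)^(16−k) over k:
  k=7: C(16,7)·0.07^7·0.93^9 = 0.000049
  k=8: C(16,8)·0.07^8·0.93^8 = 0.000004
  k=9: C(16,9)·0.07^9·0.93^7 = 0.000000
Total = 0.000053

0.0001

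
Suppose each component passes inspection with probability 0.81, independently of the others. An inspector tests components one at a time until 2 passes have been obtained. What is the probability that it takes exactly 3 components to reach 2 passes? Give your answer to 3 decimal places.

0.249

Y = trial on which the second success occurs; negative binomial, r=2, p=0.81.
P(Y=3) = C(2,1) · p^2 · (1−p)^1
= 2 · 0.6561 · 0.19 = 0.24932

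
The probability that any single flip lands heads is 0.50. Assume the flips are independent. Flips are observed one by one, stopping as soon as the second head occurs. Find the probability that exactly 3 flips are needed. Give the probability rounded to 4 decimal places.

0.2500

Y = trial on which the second success occurs; negative binomial, r=2, p=0.50.
P(Y=3) = C(2,1) · p^2 · (1−p)^1
= 2 · 0.25 · 0.5 = 0.250000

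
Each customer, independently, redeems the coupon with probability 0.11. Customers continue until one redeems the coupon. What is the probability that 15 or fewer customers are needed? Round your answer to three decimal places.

Y = number of customers to the first success; geometric, p = 0.11.
P(Y ≤ 15) = 1 − (1−p)^15 = 1 − 0.17412 = 0.82588

0.826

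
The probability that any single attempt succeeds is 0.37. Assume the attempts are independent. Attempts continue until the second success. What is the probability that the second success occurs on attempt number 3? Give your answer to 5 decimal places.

Y = trial on which the second success occurs; negative binomial, r=2, p=0.37.
P(Y=3) = C(2,1) · p^2 · (1−p)^1
= 2 · 0.1369 · 0.63 = 0.1724940

0.17249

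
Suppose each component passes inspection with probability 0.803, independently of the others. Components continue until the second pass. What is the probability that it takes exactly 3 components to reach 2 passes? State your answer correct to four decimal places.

Y = trial on which the second success occurs; negative binomial, r=2, p=0.803.
P(Y=3) = C(2,1) · p^2 · (1−p)^1
= 2 · 0.64481 · 0.197 = 0.254055

0.2541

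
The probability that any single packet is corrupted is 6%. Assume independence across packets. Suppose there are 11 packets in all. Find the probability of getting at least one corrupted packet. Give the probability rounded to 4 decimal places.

P(at least one) = 1 − P(none) = 1 − (1 − 0.06)^11
= 1 − 0.506298 = 0.493702

0.4937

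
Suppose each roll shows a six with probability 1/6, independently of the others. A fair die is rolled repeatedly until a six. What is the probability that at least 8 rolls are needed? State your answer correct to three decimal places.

0.279

Y = number of rolls to the first success; geometric, p = 0.166667.
P(Y > 7) = P(first 7 all fail) = (1−p)^7 = 0.27908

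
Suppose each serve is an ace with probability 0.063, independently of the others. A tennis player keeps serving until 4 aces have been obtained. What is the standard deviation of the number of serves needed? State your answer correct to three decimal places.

30.730

Y = total serves until the fourth success; negative binomial with r=4, p=0.063.
SD(Y) = √[r(1−p)/p²] = √(944.31847) = 30.72977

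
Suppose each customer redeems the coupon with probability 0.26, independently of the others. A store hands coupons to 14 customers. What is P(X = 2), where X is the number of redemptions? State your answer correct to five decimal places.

X ~ Binomial(n=14, p=0.26).
P(X=2) = C(14,2) · p^2 · (1−p)^12
= 91 · 0.0676 · 0.026964 = 0.1658703

0.16587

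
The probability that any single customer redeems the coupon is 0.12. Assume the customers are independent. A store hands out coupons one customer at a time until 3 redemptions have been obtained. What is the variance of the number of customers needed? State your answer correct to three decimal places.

183.333

Y = total customers until the third success; negative binomial with r=3, p=0.12.
Var(Y) = r(1−p)/p² = 3·0.88 / 0.12² = 183.33333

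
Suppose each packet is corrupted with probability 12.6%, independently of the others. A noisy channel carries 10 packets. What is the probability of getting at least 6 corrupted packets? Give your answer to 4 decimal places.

0.0005

X ~ Binomial(10, 0.126); P(X ≥ 6) = Σ C(10,k) p^k (1−p)^(10−k) over k:
  k=6: C(10,6)·0.126^6·0.874^4 = 0.000490
  k=7: C(10,7)·0.126^7·0.874^3 = 0.000040
  k=8: C(10,8)·0.126^8·0.874^2 = 0.000002
  k=9: C(10,9)·0.126^9·0.874^1 = 0.000000
  k=10: C(10,10)·0.126^10·0.874^0 = 0.000000
Total = 0.000533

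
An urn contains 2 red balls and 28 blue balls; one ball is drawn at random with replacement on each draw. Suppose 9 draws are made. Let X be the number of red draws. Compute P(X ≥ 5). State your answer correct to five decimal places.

X ~ Binomial(9, 0.066667); P(X ≥ 5) = Σ C(9,k) p^k (1−p)^(9−k) over k:
  k=5: C(9,5)·0.066667^5·0.933333^4 = 0.0001259
  k=6: C(9,6)·0.066667^6·0.933333^3 = 0.0000060
  k=7: C(9,7)·0.066667^7·0.933333^2 = 0.0000002
  k=8: C(9,8)·0.066667^8·0.933333^1 = 0.0000000
  k=9: C(9,9)·0.066667^9·0.933333^0 = 0.0000000
Total = 0.0001321

0.00013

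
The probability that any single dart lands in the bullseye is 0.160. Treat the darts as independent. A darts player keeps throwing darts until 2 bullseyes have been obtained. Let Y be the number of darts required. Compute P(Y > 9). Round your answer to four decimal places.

Needing more than 9 darts ⇔ fewer than 2 successes in the first 9. With X ~ Binomial(9, 0.16), P(Y > 9) = P(X ≤ 1).
  k=0: C(9,0)·0.16^0·0.84^9 = 0.208216
  k=1: C(9,1)·0.16^1·0.84^8 = 0.356941
P(X ≤ 1) = 0.565157

0.5652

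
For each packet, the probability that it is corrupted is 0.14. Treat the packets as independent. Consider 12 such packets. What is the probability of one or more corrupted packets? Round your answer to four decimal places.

P(at least one) = 1 − P(none) = 1 − (1 − 0.14)^12
= 1 − 0.163675 = 0.836325

0.8363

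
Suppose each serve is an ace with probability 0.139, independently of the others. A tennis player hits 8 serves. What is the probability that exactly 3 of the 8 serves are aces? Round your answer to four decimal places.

0.0712

X ~ Binomial(n=8, p=0.139).
P(X=3) = C(8,3) · p^3 · (1−p)^5
= 56 · 0.0026856 · 0.47317 = 0.071162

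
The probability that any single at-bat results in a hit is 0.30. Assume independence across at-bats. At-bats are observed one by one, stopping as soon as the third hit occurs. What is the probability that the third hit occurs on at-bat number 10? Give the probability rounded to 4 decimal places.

Y = trial on which the third success occurs; negative binomial, r=3, p=0.30.
P(Y=10) = C(9,2) · p^3 · (1−p)^7
= 36 · 0.027 · 0.082354 = 0.080048

0.0800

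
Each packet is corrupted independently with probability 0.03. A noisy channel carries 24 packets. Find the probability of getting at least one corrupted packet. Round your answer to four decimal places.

0.5186

P(at least one) = 1 − P(none) = 1 − (1 − 0.03)^24
= 1 − 0.481417 = 0.518583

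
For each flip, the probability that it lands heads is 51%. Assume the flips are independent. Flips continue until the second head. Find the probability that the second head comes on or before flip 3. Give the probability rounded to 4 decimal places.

0.5150

Finishing within 3 flips ⇔ at least 2 successes in the first 3. With X ~ Binomial(3, 0.51), P(Y ≤ 3) = 1 − P(X ≤ 1).
  k=0: C(3,0)·0.51^0·0.49^3 = 0.117649
  k=1: C(3,1)·0.51^1·0.49^2 = 0.367353
1 − 0.485002 = 0.514998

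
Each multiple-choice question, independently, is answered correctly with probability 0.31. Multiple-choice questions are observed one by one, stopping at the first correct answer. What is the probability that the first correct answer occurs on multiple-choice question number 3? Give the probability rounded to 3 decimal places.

Geometric (trials to first success), p = 0.31.
P(Y = 3) = (1−p)^2 · p = 0.4761 · 0.31 = 0.14759

0.148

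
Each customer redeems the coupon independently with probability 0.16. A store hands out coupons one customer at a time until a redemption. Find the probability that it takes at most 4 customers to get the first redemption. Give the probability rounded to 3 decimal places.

0.502

Y = number of customers to the first success; geometric, p = 0.16.
P(Y ≤ 4) = 1 − (1−p)^4 = 1 − 0.49787 = 0.50213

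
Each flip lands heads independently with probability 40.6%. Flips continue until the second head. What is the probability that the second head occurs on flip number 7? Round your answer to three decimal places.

0.073

Y = trial on which the second success occurs; negative binomial, r=2, p=0.406.
P(Y=7) = C(6,1) · p^2 · (1−p)^5
= 6 · 0.16484 · 0.073949 = 0.07314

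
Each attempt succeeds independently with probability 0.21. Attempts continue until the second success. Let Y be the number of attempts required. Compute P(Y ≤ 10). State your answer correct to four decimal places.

Finishing within 10 attempts ⇔ at least 2 successes in the first 10. With X ~ Binomial(10, 0.21), P(Y ≤ 10) = 1 − P(X ≤ 1).
  k=0: C(10,0)·0.21^0·0.79^10 = 0.094683
  k=1: C(10,1)·0.21^1·0.79^9 = 0.251688
1 − 0.346371 = 0.653629

0.6536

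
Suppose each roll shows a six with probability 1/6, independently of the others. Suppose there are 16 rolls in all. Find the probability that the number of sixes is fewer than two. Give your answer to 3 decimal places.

0.227

X ~ Binomial(16, 0.166667); P(X ≤ 1) = Σ C(16,k) p^k (1−p)^(16−k) over k:
  k=0: C(16,0)·0.166667^0·0.833333^16 = 0.05409
  k=1: C(16,1)·0.166667^1·0.833333^15 = 0.17308
Total = 0.22717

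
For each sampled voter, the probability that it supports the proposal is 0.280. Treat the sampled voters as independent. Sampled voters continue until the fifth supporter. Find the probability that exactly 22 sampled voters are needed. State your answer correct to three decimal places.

0.039

Y = trial on which the fifth success occurs; negative binomial, r=5, p=0.28.
P(Y=22) = C(21,4) · p^5 · (1−p)^17
= 5985 · 0.001721 · 0.0037554 = 0.03868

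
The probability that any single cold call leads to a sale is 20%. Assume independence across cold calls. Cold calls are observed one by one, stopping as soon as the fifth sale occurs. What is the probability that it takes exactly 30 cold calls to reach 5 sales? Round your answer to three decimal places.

Y = trial on which the fifth success occurs; negative binomial, r=5, p=0.20.
P(Y=30) = C(29,4) · p^5 · (1−p)^25
= 23751 · 0.00032 · 0.0037779 = 0.02871

0.029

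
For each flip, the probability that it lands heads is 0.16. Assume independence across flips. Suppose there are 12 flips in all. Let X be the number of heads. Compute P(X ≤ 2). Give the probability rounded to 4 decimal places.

0.7010

X ~ Binomial(12, 0.16); P(X ≤ 2) = Σ C(12,k) p^k (1−p)^(12−k) over k:
  k=0: C(12,0)·0.16^0·0.84^12 = 0.123410
  k=1: C(12,1)·0.16^1·0.84^11 = 0.282081
  k=2: C(12,2)·0.16^2·0.84^10 = 0.295513
Total = 0.701004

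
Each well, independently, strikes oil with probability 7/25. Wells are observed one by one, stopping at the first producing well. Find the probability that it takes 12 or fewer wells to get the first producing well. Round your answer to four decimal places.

Y = number of wells to the first success; geometric, p = 0.28.
P(Y ≤ 12) = 1 − (1−p)^12 = 1 − 0.019408 = 0.980592

0.9806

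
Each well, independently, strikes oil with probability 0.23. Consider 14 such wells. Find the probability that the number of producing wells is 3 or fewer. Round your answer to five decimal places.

0.59243

X ~ Binomial(14, 0.23); P(X ≤ 3) = Σ C(14,k) p^k (1−p)^(14−k) over k:
  k=0: C(14,0)·0.23^0·0.77^14 = 0.0257555
  k=1: C(14,1)·0.23^1·0.77^13 = 0.1077049
  k=2: C(14,2)·0.23^2·0.77^12 = 0.2091153
  k=3: C(14,3)·0.23^3·0.77^11 = 0.2498520
Total = 0.5924277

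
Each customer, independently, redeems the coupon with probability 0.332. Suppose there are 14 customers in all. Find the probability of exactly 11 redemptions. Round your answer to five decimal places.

X ~ Binomial(n=14, p=0.332).
P(X=11) = C(14,11) · p^11 · (1−p)^3
= 364 · 5.4016e-06 · 0.29808 = 0.0005861

0.00059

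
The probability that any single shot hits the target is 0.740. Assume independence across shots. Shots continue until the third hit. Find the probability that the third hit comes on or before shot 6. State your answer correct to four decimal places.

0.9569

Finishing within 6 shots ⇔ at least 3 successes in the first 6. With X ~ Binomial(6, 0.74), P(Y ≤ 6) = 1 − P(X ≤ 2).
  k=0: C(6,0)·0.74^0·0.26^6 = 0.000309
  k=1: C(6,1)·0.74^1·0.26^5 = 0.005275
  k=2: C(6,2)·0.74^2·0.26^4 = 0.037536
1 − 0.043120 = 0.956880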